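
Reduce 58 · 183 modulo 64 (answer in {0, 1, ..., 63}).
54

Reduce the factors first: 183 ≡ 55 (mod 64), so 58 · 183 ≡ 58 · 55 (mod 64). 58 · 55 = 3190. Dividing by 64: 3190 = 49·64 + 54. So (58 · 183) mod 64 = 54.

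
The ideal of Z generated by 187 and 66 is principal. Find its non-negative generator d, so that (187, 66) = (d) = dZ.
(187, 66) = (11); d = 11

In the PID Z, (a, b) is generated by gcd(a, b). Compute gcd(187, 66) with the extended Euclidean algorithm, tracking rows (r, s, t) with s·187 + t·66 = r:
  row A: (187, 1, 0)   [1·187 + 0·66 = 187]
  row B: (66, 0, 1)   [0·187 + 1·66 = 66]
  187 = 2·66 + 55   → row C = row A − 2·row B = (55, 1, −2)   [check: 1·187 − 2·66 = 55]
  66 = 1·55 + 11   → row D = row B − 1·row C = (11, −1, 3)   [check: −1·187 + 3·66 = 11]
  55 = 5·11 + 0   → remainder 0, stop. gcd = 11 (last nonzero row D).
So gcd(187, 66) = 11, with Bézout identity −1·187 + 3·66 = 11. Containment (⊇): the Bézout identity exhibits 11 as an element of (187, 66), giving (11) ⊆ (187, 66). Containment (⊆): since 11 | 187 and 11 | 66 (187 = 11·17, 66 = 11·6), every Z-linear combination of 187 and 66 is divisible by 11, so (187, 66) ⊆ (11). Therefore (187, 66) = (11), d = 11.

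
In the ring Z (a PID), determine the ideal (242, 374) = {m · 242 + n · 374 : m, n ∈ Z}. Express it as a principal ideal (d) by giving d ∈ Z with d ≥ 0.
In the PID Z, (a, b) is generated by gcd(a, b). Compute gcd(374, 242) with the extended Euclidean algorithm, tracking rows (r, s, t) with s·374 + t·242 = r:
  row A: (374, 1, 0)   [1·374 + 0·242 = 374]
  row B: (242, 0, 1)   [0·374 + 1·242 = 242]
  374 = 1·242 + 132   → row C = row A − 1·row B = (132, 1, −1)   [check: 1·374 − 1·242 = 132]
  242 = 1·132 + 110   → row D = row B − 1·row C = (110, −1, 2)   [check: −1·374 + 2·242 = 110]
  132 = 1·110 + 22   → row E = row C − 1·row D = (22, 2, −3)   [check: 2·374 − 3·242 = 22]
  110 = 5·22 + 0   → remainder 0, stop. gcd = 22 (last nonzero row E).
So gcd(242, 374) = 22, with Bézout identity 2·374 − 3·242 = 22. Containment (⊇): the Bézout identity exhibits 22 as an element of (242, 374), giving (22) ⊆ (242, 374). Containment (⊆): since 22 | 242 and 22 | 374 (242 = 22·11, 374 = 22·17), every Z-linear combination of 242 and 374 is divisible by 22, so (242, 374) ⊆ (22). Therefore (242, 374) = (22), d = 22.

Final answer: (242, 374) = (22); d = 22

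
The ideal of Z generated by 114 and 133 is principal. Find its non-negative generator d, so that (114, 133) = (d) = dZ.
(114, 133) = (19); d = 19

In the PID Z, (a, b) is generated by gcd(a, b). Compute gcd(133, 114) with the extended Euclidean algorithm, tracking rows (r, s, t) with s·133 + t·114 = r:
  row A: (133, 1, 0)   [1·133 + 0·114 = 133]
  row B: (114, 0, 1)   [0·133 + 1·114 = 114]
  133 = 1·114 + 19   → row C = row A − 1·row B = (19, 1, −1)   [check: 1·133 − 1·114 = 19]
  114 = 6·19 + 0   → remainder 0, stop. gcd = 19 (last nonzero row C).
So gcd(114, 133) = 19, with Bézout identity 1·133 − 1·114 = 19. Containment (⊇): the Bézout identity exhibits 19 as an element of (114, 133), giving (19) ⊆ (114, 133). Containment (⊆): since 19 | 114 and 19 | 133 (114 = 19·6, 133 = 19·7), every Z-linear combination of 114 and 133 is divisible by 19, so (114, 133) ⊆ (19). Therefore (114, 133) = (19), d = 19.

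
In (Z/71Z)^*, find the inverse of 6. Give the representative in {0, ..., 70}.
Apply the extended Euclidean algorithm to (71, 6), tracking rows (r, s, t) with s·71 + t·6 = r. Each division r_prev = q·r_cur + r_new produces the new row as (previous row) − q·(current row):
  row A: (71, 1, 0)   [1·71 + 0·6 = 71]
  row B: (6, 0, 1)   [0·71 + 1·6 = 6]
  71 = 11·6 + 5   → row C = row A − 11·row B = (5, 1, −11)   [check: 1·71 − 11·6 = 5]
  6 = 1·5 + 1   → row D = row B − 1·row C = (1, −1, 12)   [check: −1·71 + 12·6 = 1]
  5 = 5·1 + 0   → remainder 0, stop. gcd = 1 (last nonzero row D).
The gcd is 1, so 6 is invertible mod 71. The last nonzero row gives −1·71 + 12·6 = 1, so t = 12. So 6^(−1) ≡ 12 (mod 71). Verify: 6 · 12 = 72 ≡ 1 (mod 71). ✓

Final answer: 6^(−1) ≡ 12 (mod 71)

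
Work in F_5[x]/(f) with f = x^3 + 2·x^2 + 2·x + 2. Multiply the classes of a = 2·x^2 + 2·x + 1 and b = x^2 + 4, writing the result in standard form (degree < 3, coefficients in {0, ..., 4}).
a · b ≡ 4·x^2 + 3·x + 3 (mod f(x))

Multiply as integer polynomials: a · b = 2·x^4 + 2·x^3 + 9·x^2 + 8·x + 4. Reducing coefficients mod 5: a · b ≡ 2·x^4 + 2·x^3 + 4·x^2 + 3·x + 4. Now divide by f(x) = x^3 + 2·x^2 + 2·x + 2 in F_5[x], eliminating the leading term at each step:
  leading term 2·x^4: subtract (2·x)·f(x) = 2·x^4 + 4·x^3 + 4·x^2 + 4·x, leaving 3·x^3 + 4·x + 4 (coefficients mod 5)
  leading term 3·x^3: subtract (3)·f(x) = 3·x^3 + x^2 + x + 1, leaving 4·x^2 + 3·x + 3 (coefficients mod 5)
The degree is now < 3, so this is the remainder. Hence a · b ≡ 4·x^2 + 3·x + 3 in F_5[x]/(f).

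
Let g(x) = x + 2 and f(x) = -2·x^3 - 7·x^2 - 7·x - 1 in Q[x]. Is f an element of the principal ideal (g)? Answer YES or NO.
NO

In Q[x] the ideal (g) consists of all multiples of g, so f ∈ (g) iff g | f, i.e. iff the remainder of f on division by g is 0. Divide f by g (g is monic, so eliminate the leading term of the running remainder at each step):
  leading term -2·x^3: subtract (-2·x^2)·g(x) = -2·x^3 - 4·x^2, leaving -3·x^2 - 7·x - 1
  leading term -3·x^2: subtract (-3·x)·g(x) = -3·x^2 - 6·x, leaving -x - 1
  leading term -x: subtract (-1)·g(x) = -x - 2, leaving 1
The remainder r(x) = 1 ≠ 0 (and deg r < deg g), so g ∤ f, i.e. f ∉ (g).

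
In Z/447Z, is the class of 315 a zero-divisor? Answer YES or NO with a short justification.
gcd(315, 447) = 3 > 1, so 315 is not a unit in Z/447Z. In Z/nZ every nonzero non-unit is a zero-divisor: explicitly, take b = 447/gcd = 149 ≠ 0 (mod 447); then 315·149 = 46935 = 105·447, i.e. 315·149 ≡ 0 (mod 447). So 315 is a zero-divisor.

Final answer: YES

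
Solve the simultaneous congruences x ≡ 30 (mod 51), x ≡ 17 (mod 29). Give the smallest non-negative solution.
x ≡ 336 (mod 1479); the representative in [0, 1479) is 336

The moduli 51, 29 are pairwise coprime, so by the CRT there is a unique solution mod 51·29 = 1479.
Solve by successive substitution. Start with x ≡ 30 (mod 51).
  Combine with x ≡ 17 (mod 29): write x = 30 + 51·t and require 30 + 51·t ≡ 17 (mod 29), i.e. 51·t ≡ 17 − 30 ≡ 16 (mod 29). Since 51^(−1) ≡ 4 (mod 29) (51 ≡ 22 (mod 29)), t ≡ 4·16 ≡ 6 (mod 29). So x ≡ 30 + 51·6 = 336 (mod 1479).
Unique solution in [0, 1479): x = 336.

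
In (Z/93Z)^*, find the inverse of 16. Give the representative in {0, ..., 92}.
Apply the extended Euclidean algorithm to (93, 16), tracking rows (r, s, t) with s·93 + t·16 = r. Each division r_prev = q·r_cur + r_new produces the new row as (previous row) − q·(current row):
  row A: (93, 1, 0)   [1·93 + 0·16 = 93]
  row B: (16, 0, 1)   [0·93 + 1·16 = 16]
  93 = 5·16 + 13   → row C = row A − 5·row B = (13, 1, −5)   [check: 1·93 − 5·16 = 13]
  16 = 1·13 + 3   → row D = row B − 1·row C = (3, −1, 6)   [check: −1·93 + 6·16 = 3]
  13 = 4·3 + 1   → row E = row C − 4·row D = (1, 5, −29)   [check: 5·93 − 29·16 = 1]
  3 = 3·1 + 0   → remainder 0, stop. gcd = 1 (last nonzero row E).
The gcd is 1, so 16 is invertible mod 93. The last nonzero row gives 5·93 − 29·16 = 1, so t = −29. So 16^(−1) ≡ −29 ≡ 64 (mod 93). Verify: 16 · 64 = 1024 ≡ 1 (mod 93). ✓

Final answer: 16^(−1) ≡ 64 (mod 93)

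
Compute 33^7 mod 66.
33

Use repeated squaring. Binary(7) = 111. Walk through the bits of the exponent 7 left-to-right: at each bit after the leading one, square the running value, then multiply by 33 if the bit is 1 (always reducing mod 66):
  bit 1 = 1 (leading): start with 33.
  bit 2 = 1: square 33^2 = 1089 ≡ 33; bit is 1, so multiply 33·33 = 1089 ≡ 33 (mod 66).
  bit 3 = 1: square 33^2 = 1089 ≡ 33; bit is 1, so multiply 33·33 = 1089 ≡ 33 (mod 66).
Final value: 33^7 ≡ 33 (mod 66).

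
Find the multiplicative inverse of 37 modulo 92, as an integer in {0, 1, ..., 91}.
37^(−1) ≡ 5 (mod 92)

Apply the extended Euclidean algorithm to (92, 37), tracking rows (r, s, t) with s·92 + t·37 = r. Each division r_prev = q·r_cur + r_new produces the new row as (previous row) − q·(current row):
  row A: (92, 1, 0)   [1·92 + 0·37 = 92]
  row B: (37, 0, 1)   [0·92 + 1·37 = 37]
  92 = 2·37 + 18   → row C = row A − 2·row B = (18, 1, −2)   [check: 1·92 − 2·37 = 18]
  37 = 2·18 + 1   → row D = row B − 2·row C = (1, −2, 5)   [check: −2·92 + 5·37 = 1]
  18 = 18·1 + 0   → remainder 0, stop. gcd = 1 (last nonzero row D).
The gcd is 1, so 37 is invertible mod 92. The last nonzero row gives −2·92 + 5·37 = 1, so t = 5. So 37^(−1) ≡ 5 (mod 92). Verify: 37 · 5 = 185 ≡ 1 (mod 92). ✓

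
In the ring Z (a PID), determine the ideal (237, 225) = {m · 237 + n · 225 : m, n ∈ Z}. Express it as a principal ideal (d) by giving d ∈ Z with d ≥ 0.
(237, 225) = (3); d = 3

In the PID Z, (a, b) is generated by gcd(a, b). Compute gcd(237, 225) with the extended Euclidean algorithm, tracking rows (r, s, t) with s·237 + t·225 = r:
  row A: (237, 1, 0)   [1·237 + 0·225 = 237]
  row B: (225, 0, 1)   [0·237 + 1·225 = 225]
  237 = 1·225 + 12   → row C = row A − 1·row B = (12, 1, −1)   [check: 1·237 − 1·225 = 12]
  225 = 18·12 + 9   → row D = row B − 18·row C = (9, −18, 19)   [check: −18·237 + 19·225 = 9]
  12 = 1·9 + 3   → row E = row C − 1·row D = (3, 19, −20)   [check: 19·237 − 20·225 = 3]
  9 = 3·3 + 0   → remainder 0, stop. gcd = 3 (last nonzero row E).
So gcd(237, 225) = 3, with Bézout identity 19·237 − 20·225 = 3. Containment (⊇): the Bézout identity exhibits 3 as an element of (237, 225), giving (3) ⊆ (237, 225). Containment (⊆): since 3 | 237 and 3 | 225 (237 = 3·79, 225 = 3·75), every Z-linear combination of 237 and 225 is divisible by 3, so (237, 225) ⊆ (3). Therefore (237, 225) = (3), d = 3.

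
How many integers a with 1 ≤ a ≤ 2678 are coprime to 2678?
The number of a ∈ {1, ..., 2678} with gcd(a, 2678) = 1 is by definition Euler's totient φ(2678). φ is multiplicative, with φ(p^e) = p^e − p^(e−1). Factorise 2678 = 2 · 13 · 103. Then
  φ(2678) = (2 − 1) · (13 − 1) · (103 − 1) = 1 · 12 · 102 = 1224.
So there are 1224 such integers.

Final answer: 1224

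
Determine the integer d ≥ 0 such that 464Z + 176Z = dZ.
(464, 176) = (16); d = 16

In the PID Z, (a, b) is generated by gcd(a, b). Compute gcd(464, 176) with the extended Euclidean algorithm, tracking rows (r, s, t) with s·464 + t·176 = r:
  row A: (464, 1, 0)   [1·464 + 0·176 = 464]
  row B: (176, 0, 1)   [0·464 + 1·176 = 176]
  464 = 2·176 + 112   → row C = row A − 2·row B = (112, 1, −2)   [check: 1·464 − 2·176 = 112]
  176 = 1·112 + 64   → row D = row B − 1·row C = (64, −1, 3)   [check: −1·464 + 3·176 = 64]
  112 = 1·64 + 48   → row E = row C − 1·row D = (48, 2, −5)   [check: 2·464 − 5·176 = 48]
  64 = 1·48 + 16   → row F = row D − 1·row E = (16, −3, 8)   [check: −3·464 + 8·176 = 16]
  48 = 3·16 + 0   → remainder 0, stop. gcd = 16 (last nonzero row F).
So gcd(464, 176) = 16, with Bézout identity −3·464 + 8·176 = 16. Containment (⊇): the Bézout identity exhibits 16 as an element of (464, 176), giving (16) ⊆ (464, 176). Containment (⊆): since 16 | 464 and 16 | 176 (464 = 16·29, 176 = 16·11), every Z-linear combination of 464 and 176 is divisible by 16, so (464, 176) ⊆ (16). Therefore (464, 176) = (16), d = 16.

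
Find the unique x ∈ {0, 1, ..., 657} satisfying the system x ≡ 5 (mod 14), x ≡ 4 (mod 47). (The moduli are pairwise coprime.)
x ≡ 145 (mod 658); the representative in [0, 658) is 145

The moduli 14, 47 are pairwise coprime, so by the CRT there is a unique solution mod 14·47 = 658.
Solve by successive substitution. Start with x ≡ 5 (mod 14).
  Combine with x ≡ 4 (mod 47): write x = 5 + 14·t and require 5 + 14·t ≡ 4 (mod 47), i.e. 14·t ≡ 4 − 5 ≡ 46 (mod 47). Since 14^(−1) ≡ 37 (mod 47), t ≡ 37·46 ≡ 10 (mod 47). So x ≡ 5 + 14·10 = 145 (mod 658).
Unique solution in [0, 658): x = 145.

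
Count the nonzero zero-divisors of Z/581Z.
In Z/581Z each nonzero element is either a unit (gcd with 581 is 1) or a zero-divisor (gcd > 1). The number of units is φ(581): factorise 581 = 7 · 83, so φ(581) = (7 − 1) · (83 − 1) = 6 · 82 = 492. The nonzero elements number 581 − 1 = 580. Hence the nonzero zero-divisors number 580 − 492 = 88.

Final answer: Z/581Z has 88 nonzero zero-divisors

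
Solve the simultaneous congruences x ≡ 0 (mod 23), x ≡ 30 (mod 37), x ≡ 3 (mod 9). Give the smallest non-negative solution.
The moduli 23, 37, 9 are pairwise coprime, so by the CRT there is a unique solution mod 23·37·9 = 7659.
Solve by successive substitution. Start with x ≡ 0 (mod 23).
  Combine with x ≡ 30 (mod 37): write x = 23·t and require 23·t ≡ 30 (mod 37). Since 23^(−1) ≡ 29 (mod 37), t ≡ 29·30 ≡ 19 (mod 37). So x ≡ 23·19 = 437 (mod 851).
  Combine with x ≡ 3 (mod 9): write x = 437 + 851·t and require 437 + 851·t ≡ 3 (mod 9), i.e. 851·t ≡ 3 − 437 ≡ 7 (mod 9). Since 851^(−1) ≡ 2 (mod 9) (851 ≡ 5 (mod 9)), t ≡ 2·7 ≡ 5 (mod 9). So x ≡ 437 + 851·5 = 4692 (mod 7659).
Unique solution in [0, 7659): x = 4692.

Final answer: x ≡ 4692 (mod 7659); the representative in [0, 7659) is 4692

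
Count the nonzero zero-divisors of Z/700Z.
In Z/700Z each nonzero element is either a unit (gcd with 700 is 1) or a zero-divisor (gcd > 1). The number of units is φ(700): factorise 700 = 2^2 · 5^2 · 7, so φ(700) = (2^2 − 2^1) · (5^2 − 5^1) · (7 − 1) = 2 · 20 · 6 = 240. The nonzero elements number 700 − 1 = 699. Hence the nonzero zero-divisors number 699 − 240 = 459.

Final answer: Z/700Z has 459 nonzero zero-divisors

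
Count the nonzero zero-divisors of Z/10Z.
In Z/10Z each nonzero element is either a unit (gcd with 10 is 1) or a zero-divisor (gcd > 1). The number of units is φ(10): factorise 10 = 2 · 5, so φ(10) = (2 − 1) · (5 − 1) = 1 · 4 = 4. The nonzero elements number 10 − 1 = 9. Hence the nonzero zero-divisors number 9 − 4 = 5.

Final answer: Z/10Z has 5 nonzero zero-divisors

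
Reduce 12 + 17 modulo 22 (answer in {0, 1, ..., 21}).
7

Both summands are already reduced mod 22. 12 + 17 = 29; 29 = 1·22 + 7, so (12 + 17) mod 22 = 7.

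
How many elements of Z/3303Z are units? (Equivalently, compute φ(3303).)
An element a ∈ Z/3303Z is a unit iff gcd(a, 3303) = 1, so the number of units is φ(3303). φ is multiplicative, with φ(p^e) = p^e − p^(e−1). Factorise 3303 = 3^2 · 367. Then
  φ(3303) = (3^2 − 3^1) · (367 − 1) = 6 · 366 = 2196.

Final answer: Z/3303Z has φ(3303) = 2196 units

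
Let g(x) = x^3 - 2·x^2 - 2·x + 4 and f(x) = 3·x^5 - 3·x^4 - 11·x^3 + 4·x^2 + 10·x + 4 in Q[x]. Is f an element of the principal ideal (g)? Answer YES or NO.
YES

In Q[x] the ideal (g) consists of all multiples of g, so f ∈ (g) iff g | f, i.e. iff the remainder of f on division by g is 0. Divide f by g (g is monic, so eliminate the leading term of the running remainder at each step):
  leading term 3·x^5: subtract (3·x^2)·g(x) = 3·x^5 - 6·x^4 - 6·x^3 + 12·x^2, leaving 3·x^4 - 5·x^3 - 8·x^2 + 10·x + 4
  leading term 3·x^4: subtract (3·x)·g(x) = 3·x^4 - 6·x^3 - 6·x^2 + 12·x, leaving x^3 - 2·x^2 - 2·x + 4
  leading term x^3: subtract (1)·g(x) = x^3 - 2·x^2 - 2·x + 4, leaving 0
The remainder is 0, so f(x) = g(x) · h(x) with h(x) = 3·x^2 + 3·x + 1. Hence g | f, i.e. f ∈ (g).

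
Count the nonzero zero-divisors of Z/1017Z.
In Z/1017Z each nonzero element is either a unit (gcd with 1017 is 1) or a zero-divisor (gcd > 1). The number of units is φ(1017): factorise 1017 = 3^2 · 113, so φ(1017) = (3^2 − 3^1) · (113 − 1) = 6 · 112 = 672. The nonzero elements number 1017 − 1 = 1016. Hence the nonzero zero-divisors number 1016 − 672 = 344.

Final answer: Z/1017Z has 344 nonzero zero-divisors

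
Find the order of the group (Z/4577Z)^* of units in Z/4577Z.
(Z/4577Z)^* consists of the classes a with gcd(a, 4577) = 1, so its order is φ(4577). φ is multiplicative, with φ(p^e) = p^e − p^(e−1). Factorise 4577 = 23 · 199. Then
  φ(4577) = (23 − 1) · (199 − 1) = 22 · 198 = 4356.
Thus |(Z/4577Z)^*| = 4356.

Final answer: |(Z/4577Z)^*| = 4356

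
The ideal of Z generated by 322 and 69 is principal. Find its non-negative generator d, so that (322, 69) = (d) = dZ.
In the PID Z, (a, b) is generated by gcd(a, b). Compute gcd(322, 69) with the extended Euclidean algorithm, tracking rows (r, s, t) with s·322 + t·69 = r:
  row A: (322, 1, 0)   [1·322 + 0·69 = 322]
  row B: (69, 0, 1)   [0·322 + 1·69 = 69]
  322 = 4·69 + 46   → row C = row A − 4·row B = (46, 1, −4)   [check: 1·322 − 4·69 = 46]
  69 = 1·46 + 23   → row D = row B − 1·row C = (23, −1, 5)   [check: −1·322 + 5·69 = 23]
  46 = 2·23 + 0   → remainder 0, stop. gcd = 23 (last nonzero row D).
So gcd(322, 69) = 23, with Bézout identity −1·322 + 5·69 = 23. Containment (⊇): the Bézout identity exhibits 23 as an element of (322, 69), giving (23) ⊆ (322, 69). Containment (⊆): since 23 | 322 and 23 | 69 (322 = 23·14, 69 = 23·3), every Z-linear combination of 322 and 69 is divisible by 23, so (322, 69) ⊆ (23). Therefore (322, 69) = (23), d = 23.

Final answer: (322, 69) = (23); d = 23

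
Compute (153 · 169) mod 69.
Reduce the factors first: 153 ≡ 15, 169 ≡ 31 (mod 69), so 153 · 169 ≡ 15 · 31 (mod 69). 15 · 31 = 465. Dividing by 69: 465 = 6·69 + 51. So (153 · 169) mod 69 = 51.

Final answer: 51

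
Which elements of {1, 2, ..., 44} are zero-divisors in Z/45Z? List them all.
nonzero zero-divisors of Z/45Z = {3, 5, 6, 9, 10, 12, 15, 18, 20, 21, 24, 25, 27, 30, 33, 35, 36, 39, 40, 42}

An element a ∈ Z/45Z (with a ≠ 0) is a zero-divisor iff gcd(a, 45) > 1 (because a is a unit precisely when gcd(a, n) = 1, and in Z/nZ every nonzero, non-unit element is a zero-divisor). Scan a = 1, ..., 44 and keep those with gcd(a, 45) > 1:
  gcd(3, 45) = 3, gcd(5, 45) = 5, gcd(6, 45) = 3, gcd(9, 45) = 9, gcd(10, 45) = 5, gcd(12, 45) = 3, gcd(15, 45) = 15, gcd(18, 45) = 9, gcd(20, 45) = 5, gcd(21, 45) = 3, gcd(24, 45) = 3, gcd(25, 45) = 5, gcd(27, 45) = 9, gcd(30, 45) = 15, gcd(33, 45) = 3, gcd(35, 45) = 5, gcd(36, 45) = 9, gcd(39, 45) = 3, gcd(40, 45) = 5, gcd(42, 45) = 3.
All other a ∈ {1, ..., 44} have gcd(a, 45) = 1 and are units. So the nonzero zero-divisors are exactly the 20 values of a appearing in this scan.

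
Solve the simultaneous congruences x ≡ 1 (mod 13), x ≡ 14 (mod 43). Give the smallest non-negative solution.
x ≡ 14 (mod 559); the representative in [0, 559) is 14

The moduli 13, 43 are pairwise coprime, so by the CRT there is a unique solution mod 13·43 = 559.
Solve by successive substitution. Start with x ≡ 1 (mod 13).
  Combine with x ≡ 14 (mod 43): write x = 1 + 13·t and require 1 + 13·t ≡ 14 (mod 43), i.e. 13·t ≡ 14 − 1 ≡ 13 (mod 43). Since 13^(−1) ≡ 10 (mod 43), t ≡ 10·13 ≡ 1 (mod 43). So x ≡ 1 + 13·1 = 14 (mod 559).
Unique solution in [0, 559): x = 14.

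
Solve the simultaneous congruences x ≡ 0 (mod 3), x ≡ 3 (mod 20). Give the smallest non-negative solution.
x ≡ 3 (mod 60); the representative in [0, 60) is 3

The moduli 3, 20 are pairwise coprime, so by the CRT there is a unique solution mod 3·20 = 60.
Solve by successive substitution. Start with x ≡ 0 (mod 3).
  Combine with x ≡ 3 (mod 20): write x = 3·t and require 3·t ≡ 3 (mod 20). Since 3^(−1) ≡ 7 (mod 20), t ≡ 7·3 ≡ 1 (mod 20). So x ≡ 3·1 = 3 (mod 60).
Unique solution in [0, 60): x = 3.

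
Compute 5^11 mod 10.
Use repeated squaring. Binary(11) = 1011. Walk through the bits of the exponent 11 left-to-right: at each bit after the leading one, square the running value, then multiply by 5 if the bit is 1 (always reducing mod 10):
  bit 1 = 1 (leading): start with 5.
  bit 2 = 0: square 5^2 = 25 ≡ 5 (mod 10).
  bit 3 = 1: square 5^2 = 25 ≡ 5; bit is 1, so multiply 5·5 = 25 ≡ 5 (mod 10).
  bit 4 = 1: square 5^2 = 25 ≡ 5; bit is 1, so multiply 5·5 = 25 ≡ 5 (mod 10).
Final value: 5^11 ≡ 5 (mod 10).

Final answer: 5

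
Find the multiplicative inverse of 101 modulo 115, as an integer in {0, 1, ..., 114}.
Apply the extended Euclidean algorithm to (115, 101), tracking rows (r, s, t) with s·115 + t·101 = r. Each division r_prev = q·r_cur + r_new produces the new row as (previous row) − q·(current row):
  row A: (115, 1, 0)   [1·115 + 0·101 = 115]
  row B: (101, 0, 1)   [0·115 + 1·101 = 101]
  115 = 1·101 + 14   → row C = row A − 1·row B = (14, 1, −1)   [check: 1·115 − 1·101 = 14]
  101 = 7·14 + 3   → row D = row B − 7·row C = (3, −7, 8)   [check: −7·115 + 8·101 = 3]
  14 = 4·3 + 2   → row E = row C − 4·row D = (2, 29, −33)   [check: 29·115 − 33·101 = 2]
  3 = 1·2 + 1   → row F = row D − 1·row E = (1, −36, 41)   [check: −36·115 + 41·101 = 1]
  2 = 2·1 + 0   → remainder 0, stop. gcd = 1 (last nonzero row F).
The gcd is 1, so 101 is invertible mod 115. The last nonzero row gives −36·115 + 41·101 = 1, so t = 41. So 101^(−1) ≡ 41 (mod 115). Verify: 101 · 41 = 4141 ≡ 1 (mod 115). ✓

Final answer: 101^(−1) ≡ 41 (mod 115)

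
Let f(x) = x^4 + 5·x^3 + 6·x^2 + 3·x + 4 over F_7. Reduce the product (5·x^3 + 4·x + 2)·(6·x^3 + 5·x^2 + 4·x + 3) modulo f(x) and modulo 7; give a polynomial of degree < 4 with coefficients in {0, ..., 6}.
Multiply as integer polynomials: a · b = 30·x^6 + 25·x^5 + 44·x^4 + 47·x^3 + 26·x^2 + 20·x + 6. Reducing coefficients mod 7: a · b ≡ 2·x^6 + 4·x^5 + 2·x^4 + 5·x^3 + 5·x^2 + 6·x + 6. Now divide by f(x) = x^4 + 5·x^3 + 6·x^2 + 3·x + 4 in F_7[x], eliminating the leading term at each step:
  leading term 2·x^6: subtract (2·x^2)·f(x) = 2·x^6 + 3·x^5 + 5·x^4 + 6·x^3 + x^2, leaving x^5 + 4·x^4 + 6·x^3 + 4·x^2 + 6·x + 6 (coefficients mod 7)
  leading term x^5: subtract (x)·f(x) = x^5 + 5·x^4 + 6·x^3 + 3·x^2 + 4·x, leaving 6·x^4 + x^2 + 2·x + 6 (coefficients mod 7)
  leading term 6·x^4: subtract (6)·f(x) = 6·x^4 + 2·x^3 + x^2 + 4·x + 3, leaving 5·x^3 + 5·x + 3 (coefficients mod 7)
The degree is now < 4, so this is the remainder. Hence a · b ≡ 5·x^3 + 5·x + 3 in F_7[x]/(f).

Final answer: a · b ≡ 5·x^3 + 5·x + 3 (mod f(x))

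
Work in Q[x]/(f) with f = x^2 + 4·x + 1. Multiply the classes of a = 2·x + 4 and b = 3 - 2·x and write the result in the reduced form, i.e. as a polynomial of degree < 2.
a · b ≡ 14·x + 16 (mod f(x))

First multiply in Q[x] without reducing: a · b = -4·x^2 - 2·x + 12. Now divide by f(x) = x^2 + 4·x + 1, eliminating the leading term at each step:
  leading term -4·x^2: subtract (-4)·f(x) = -4·x^2 - 16·x - 4, leaving 14·x + 16
The degree is now < 2, so this is the remainder. Hence a · b ≡ 14·x + 16 in Q[x]/(f).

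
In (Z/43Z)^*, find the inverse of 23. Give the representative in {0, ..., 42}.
Apply the extended Euclidean algorithm to (43, 23), tracking rows (r, s, t) with s·43 + t·23 = r. Each division r_prev = q·r_cur + r_new produces the new row as (previous row) − q·(current row):
  row A: (43, 1, 0)   [1·43 + 0·23 = 43]
  row B: (23, 0, 1)   [0·43 + 1·23 = 23]
  43 = 1·23 + 20   → row C = row A − 1·row B = (20, 1, −1)   [check: 1·43 − 1·23 = 20]
  23 = 1·20 + 3   → row D = row B − 1·row C = (3, −1, 2)   [check: −1·43 + 2·23 = 3]
  20 = 6·3 + 2   → row E = row C − 6·row D = (2, 7, −13)   [check: 7·43 − 13·23 = 2]
  3 = 1·2 + 1   → row F = row D − 1·row E = (1, −8, 15)   [check: −8·43 + 15·23 = 1]
  2 = 2·1 + 0   → remainder 0, stop. gcd = 1 (last nonzero row F).
The gcd is 1, so 23 is invertible mod 43. The last nonzero row gives −8·43 + 15·23 = 1, so t = 15. So 23^(−1) ≡ 15 (mod 43). Verify: 23 · 15 = 345 ≡ 1 (mod 43). ✓

Final answer: 23^(−1) ≡ 15 (mod 43)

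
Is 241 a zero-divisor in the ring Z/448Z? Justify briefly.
NO

gcd(241, 448) = 1, so 241 is a unit in Z/448Z (it has a multiplicative inverse). A unit cannot be a zero-divisor: if 241·b ≡ 0 then multiplying both sides by 241^(−1) gives b ≡ 0. So 241 is not a zero-divisor.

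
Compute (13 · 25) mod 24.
13

Reduce the factors first: 25 ≡ 1 (mod 24), so 13 · 25 ≡ 13 · 1 (mod 24). 13 · 1 = 13. Dividing by 24: 13 = 0·24 + 13. So (13 · 25) mod 24 = 13.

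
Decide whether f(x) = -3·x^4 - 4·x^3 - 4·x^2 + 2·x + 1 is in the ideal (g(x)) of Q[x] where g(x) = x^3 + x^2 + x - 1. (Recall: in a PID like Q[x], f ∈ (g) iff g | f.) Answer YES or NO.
YES

In Q[x] the ideal (g) consists of all multiples of g, so f ∈ (g) iff g | f, i.e. iff the remainder of f on division by g is 0. Divide f by g (g is monic, so eliminate the leading term of the running remainder at each step):
  leading term -3·x^4: subtract (-3·x)·g(x) = -3·x^4 - 3·x^3 - 3·x^2 + 3·x, leaving -x^3 - x^2 - x + 1
  leading term -x^3: subtract (-1)·g(x) = -x^3 - x^2 - x + 1, leaving 0
The remainder is 0, so f(x) = g(x) · h(x) with h(x) = -3·x - 1. Hence g | f, i.e. f ∈ (g).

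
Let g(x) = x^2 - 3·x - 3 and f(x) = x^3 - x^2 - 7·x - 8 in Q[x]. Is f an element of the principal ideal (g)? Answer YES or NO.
NO

In Q[x] the ideal (g) consists of all multiples of g, so f ∈ (g) iff g | f, i.e. iff the remainder of f on division by g is 0. Divide f by g (g is monic, so eliminate the leading term of the running remainder at each step):
  leading term x^3: subtract (x)·g(x) = x^3 - 3·x^2 - 3·x, leaving 2·x^2 - 4·x - 8
  leading term 2·x^2: subtract (2)·g(x) = 2·x^2 - 6·x - 6, leaving 2·x - 2
The remainder r(x) = 2·x - 2 ≠ 0 (and deg r < deg g), so g ∤ f, i.e. f ∉ (g).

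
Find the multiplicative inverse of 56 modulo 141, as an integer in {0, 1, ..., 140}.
Apply the extended Euclidean algorithm to (141, 56), tracking rows (r, s, t) with s·141 + t·56 = r. Each division r_prev = q·r_cur + r_new produces the new row as (previous row) − q·(current row):
  row A: (141, 1, 0)   [1·141 + 0·56 = 141]
  row B: (56, 0, 1)   [0·141 + 1·56 = 56]
  141 = 2·56 + 29   → row C = row A − 2·row B = (29, 1, −2)   [check: 1·141 − 2·56 = 29]
  56 = 1·29 + 27   → row D = row B − 1·row C = (27, −1, 3)   [check: −1·141 + 3·56 = 27]
  29 = 1·27 + 2   → row E = row C − 1·row D = (2, 2, −5)   [check: 2·141 − 5·56 = 2]
  27 = 13·2 + 1   → row F = row D − 13·row E = (1, −27, 68)   [check: −27·141 + 68·56 = 1]
  2 = 2·1 + 0   → remainder 0, stop. gcd = 1 (last nonzero row F).
The gcd is 1, so 56 is invertible mod 141. The last nonzero row gives −27·141 + 68·56 = 1, so t = 68. So 56^(−1) ≡ 68 (mod 141). Verify: 56 · 68 = 3808 ≡ 1 (mod 141). ✓

Final answer: 56^(−1) ≡ 68 (mod 141)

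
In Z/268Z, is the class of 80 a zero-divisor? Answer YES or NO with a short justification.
gcd(80, 268) = 4 > 1, so 80 is not a unit in Z/268Z. In Z/nZ every nonzero non-unit is a zero-divisor: explicitly, take b = 268/gcd = 67 ≠ 0 (mod 268); then 80·67 = 5360 = 20·268, i.e. 80·67 ≡ 0 (mod 268). So 80 is a zero-divisor.

Final answer: YES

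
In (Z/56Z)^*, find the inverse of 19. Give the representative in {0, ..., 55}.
Apply the extended Euclidean algorithm to (56, 19), tracking rows (r, s, t) with s·56 + t·19 = r. Each division r_prev = q·r_cur + r_new produces the new row as (previous row) − q·(current row):
  row A: (56, 1, 0)   [1·56 + 0·19 = 56]
  row B: (19, 0, 1)   [0·56 + 1·19 = 19]
  56 = 2·19 + 18   → row C = row A − 2·row B = (18, 1, −2)   [check: 1·56 − 2·19 = 18]
  19 = 1·18 + 1   → row D = row B − 1·row C = (1, −1, 3)   [check: −1·56 + 3·19 = 1]
  18 = 18·1 + 0   → remainder 0, stop. gcd = 1 (last nonzero row D).
The gcd is 1, so 19 is invertible mod 56. The last nonzero row gives −1·56 + 3·19 = 1, so t = 3. So 19^(−1) ≡ 3 (mod 56). Verify: 19 · 3 = 57 ≡ 1 (mod 56). ✓

Final answer: 19^(−1) ≡ 3 (mod 56)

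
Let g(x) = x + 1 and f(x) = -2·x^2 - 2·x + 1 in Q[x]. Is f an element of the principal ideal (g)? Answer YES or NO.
NO

In Q[x] the ideal (g) consists of all multiples of g, so f ∈ (g) iff g | f, i.e. iff the remainder of f on division by g is 0. Divide f by g (g is monic, so eliminate the leading term of the running remainder at each step):
  leading term -2·x^2: subtract (-2·x)·g(x) = -2·x^2 - 2·x, leaving 1
The remainder r(x) = 1 ≠ 0 (and deg r < deg g), so g ∤ f, i.e. f ∉ (g).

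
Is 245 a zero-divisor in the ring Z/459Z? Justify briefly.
NO

gcd(245, 459) = 1, so 245 is a unit in Z/459Z (it has a multiplicative inverse). A unit cannot be a zero-divisor: if 245·b ≡ 0 then multiplying both sides by 245^(−1) gives b ≡ 0. So 245 is not a zero-divisor.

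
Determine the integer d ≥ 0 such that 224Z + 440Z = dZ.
In the PID Z, (a, b) is generated by gcd(a, b). Compute gcd(440, 224) with the extended Euclidean algorithm, tracking rows (r, s, t) with s·440 + t·224 = r:
  row A: (440, 1, 0)   [1·440 + 0·224 = 440]
  row B: (224, 0, 1)   [0·440 + 1·224 = 224]
  440 = 1·224 + 216   → row C = row A − 1·row B = (216, 1, −1)   [check: 1·440 − 1·224 = 216]
  224 = 1·216 + 8   → row D = row B − 1·row C = (8, −1, 2)   [check: −1·440 + 2·224 = 8]
  216 = 27·8 + 0   → remainder 0, stop. gcd = 8 (last nonzero row D).
So gcd(224, 440) = 8, with Bézout identity −1·440 + 2·224 = 8. Containment (⊇): the Bézout identity exhibits 8 as an element of (224, 440), giving (8) ⊆ (224, 440). Containment (⊆): since 8 | 224 and 8 | 440 (224 = 8·28, 440 = 8·55), every Z-linear combination of 224 and 440 is divisible by 8, so (224, 440) ⊆ (8). Therefore (224, 440) = (8), d = 8.

Final answer: (224, 440) = (8); d = 8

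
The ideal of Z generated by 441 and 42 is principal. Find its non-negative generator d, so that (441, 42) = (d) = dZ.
(441, 42) = (21); d = 21

In the PID Z, (a, b) is generated by gcd(a, b). Compute gcd(441, 42) with the extended Euclidean algorithm, tracking rows (r, s, t) with s·441 + t·42 = r:
  row A: (441, 1, 0)   [1·441 + 0·42 = 441]
  row B: (42, 0, 1)   [0·441 + 1·42 = 42]
  441 = 10·42 + 21   → row C = row A − 10·row B = (21, 1, −10)   [check: 1·441 − 10·42 = 21]
  42 = 2·21 + 0   → remainder 0, stop. gcd = 21 (last nonzero row C).
So gcd(441, 42) = 21, with Bézout identity 1·441 − 10·42 = 21. Containment (⊇): the Bézout identity exhibits 21 as an element of (441, 42), giving (21) ⊆ (441, 42). Containment (⊆): since 21 | 441 and 21 | 42 (441 = 21·21, 42 = 21·2), every Z-linear combination of 441 and 42 is divisible by 21, so (441, 42) ⊆ (21). Therefore (441, 42) = (21), d = 21.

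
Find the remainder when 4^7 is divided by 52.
4

Use repeated squaring. Binary(7) = 111. Walk through the bits of the exponent 7 left-to-right: at each bit after the leading one, square the running value, then multiply by 4 if the bit is 1 (always reducing mod 52):
  bit 1 = 1 (leading): start with 4.
  bit 2 = 1: square 4^2 = 16; bit is 1, so multiply 16·4 = 64 ≡ 12 (mod 52).
  bit 3 = 1: square 12^2 = 144 ≡ 40; bit is 1, so multiply 40·4 = 160 ≡ 4 (mod 52).
Final value: 4^7 ≡ 4 (mod 52).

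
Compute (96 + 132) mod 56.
Reduce the summands first: 96 ≡ 40, 132 ≡ 20 (mod 56), so 96 + 132 ≡ 40 + 20 (mod 56). 40 + 20 = 60; 60 = 1·56 + 4, so (96 + 132) mod 56 = 4.

Final answer: 4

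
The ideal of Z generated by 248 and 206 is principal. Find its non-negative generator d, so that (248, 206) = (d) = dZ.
(248, 206) = (2); d = 2

In the PID Z, (a, b) is generated by gcd(a, b). Compute gcd(248, 206) with the extended Euclidean algorithm, tracking rows (r, s, t) with s·248 + t·206 = r:
  row A: (248, 1, 0)   [1·248 + 0·206 = 248]
  row B: (206, 0, 1)   [0·248 + 1·206 = 206]
  248 = 1·206 + 42   → row C = row A − 1·row B = (42, 1, −1)   [check: 1·248 − 1·206 = 42]
  206 = 4·42 + 38   → row D = row B − 4·row C = (38, −4, 5)   [check: −4·248 + 5·206 = 38]
  42 = 1·38 + 4   → row E = row C − 1·row D = (4, 5, −6)   [check: 5·248 − 6·206 = 4]
  38 = 9·4 + 2   → row F = row D − 9·row E = (2, −49, 59)   [check: −49·248 + 59·206 = 2]
  4 = 2·2 + 0   → remainder 0, stop. gcd = 2 (last nonzero row F).
So gcd(248, 206) = 2, with Bézout identity −49·248 + 59·206 = 2. Containment (⊇): the Bézout identity exhibits 2 as an element of (248, 206), giving (2) ⊆ (248, 206). Containment (⊆): since 2 | 248 and 2 | 206 (248 = 2·124, 206 = 2·103), every Z-linear combination of 248 and 206 is divisible by 2, so (248, 206) ⊆ (2). Therefore (248, 206) = (2), d = 2.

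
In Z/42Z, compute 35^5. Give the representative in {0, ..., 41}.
35

Use repeated squaring. Binary(5) = 101. Walk through the bits of the exponent 5 left-to-right: at each bit after the leading one, square the running value, then multiply by 35 if the bit is 1 (always reducing mod 42):
  bit 1 = 1 (leading): start with 35.
  bit 2 = 0: square 35^2 = 1225 ≡ 7 (mod 42).
  bit 3 = 1: square 7^2 = 49 ≡ 7; bit is 1, so multiply 7·35 = 245 ≡ 35 (mod 42).
Final value: 35^5 ≡ 35 (mod 42).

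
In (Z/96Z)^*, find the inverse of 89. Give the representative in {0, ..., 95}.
Apply the extended Euclidean algorithm to (96, 89), tracking rows (r, s, t) with s·96 + t·89 = r. Each division r_prev = q·r_cur + r_new produces the new row as (previous row) − q·(current row):
  row A: (96, 1, 0)   [1·96 + 0·89 = 96]
  row B: (89, 0, 1)   [0·96 + 1·89 = 89]
  96 = 1·89 + 7   → row C = row A − 1·row B = (7, 1, −1)   [check: 1·96 − 1·89 = 7]
  89 = 12·7 + 5   → row D = row B − 12·row C = (5, −12, 13)   [check: −12·96 + 13·89 = 5]
  7 = 1·5 + 2   → row E = row C − 1·row D = (2, 13, −14)   [check: 13·96 − 14·89 = 2]
  5 = 2·2 + 1   → row F = row D − 2·row E = (1, −38, 41)   [check: −38·96 + 41·89 = 1]
  2 = 2·1 + 0   → remainder 0, stop. gcd = 1 (last nonzero row F).
The gcd is 1, so 89 is invertible mod 96. The last nonzero row gives −38·96 + 41·89 = 1, so t = 41. So 89^(−1) ≡ 41 (mod 96). Verify: 89 · 41 = 3649 ≡ 1 (mod 96). ✓

Final answer: 89^(−1) ≡ 41 (mod 96)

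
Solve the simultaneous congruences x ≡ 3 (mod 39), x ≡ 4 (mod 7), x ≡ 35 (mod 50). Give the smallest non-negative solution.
x ≡ 13185 (mod 13650); the representative in [0, 13650) is 13185

The moduli 39, 7, 50 are pairwise coprime, so by the CRT there is a unique solution mod 39·7·50 = 13650.
Solve by successive substitution. Start with x ≡ 3 (mod 39).
  Combine with x ≡ 4 (mod 7): write x = 3 + 39·t and require 3 + 39·t ≡ 4 (mod 7), i.e. 39·t ≡ 4 − 3 ≡ 1 (mod 7). Since 39^(−1) ≡ 2 (mod 7) (39 ≡ 4 (mod 7)), t ≡ 2·1 ≡ 2 (mod 7). So x ≡ 3 + 39·2 = 81 (mod 273).
  Combine with x ≡ 35 (mod 50): write x = 81 + 273·t and require 81 + 273·t ≡ 35 (mod 50), i.e. 273·t ≡ 35 − 81 ≡ 4 (mod 50). Since 273^(−1) ≡ 37 (mod 50) (273 ≡ 23 (mod 50)), t ≡ 37·4 ≡ 48 (mod 50). So x ≡ 81 + 273·48 = 13185 (mod 13650).
Unique solution in [0, 13650): x = 13185.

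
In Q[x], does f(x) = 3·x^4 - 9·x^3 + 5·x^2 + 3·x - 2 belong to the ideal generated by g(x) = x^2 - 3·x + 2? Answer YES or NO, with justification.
YES

In Q[x] the ideal (g) consists of all multiples of g, so f ∈ (g) iff g | f, i.e. iff the remainder of f on division by g is 0. Divide f by g (g is monic, so eliminate the leading term of the running remainder at each step):
  leading term 3·x^4: subtract (3·x^2)·g(x) = 3·x^4 - 9·x^3 + 6·x^2, leaving -x^2 + 3·x - 2
  leading term -x^2: subtract (-1)·g(x) = -x^2 + 3·x - 2, leaving 0
The remainder is 0, so f(x) = g(x) · h(x) with h(x) = 3·x^2 - 1. Hence g | f, i.e. f ∈ (g).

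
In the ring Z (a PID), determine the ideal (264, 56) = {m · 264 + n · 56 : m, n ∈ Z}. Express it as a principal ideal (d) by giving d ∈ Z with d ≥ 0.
In the PID Z, (a, b) is generated by gcd(a, b). Compute gcd(264, 56) with the extended Euclidean algorithm, tracking rows (r, s, t) with s·264 + t·56 = r:
  row A: (264, 1, 0)   [1·264 + 0·56 = 264]
  row B: (56, 0, 1)   [0·264 + 1·56 = 56]
  264 = 4·56 + 40   → row C = row A − 4·row B = (40, 1, −4)   [check: 1·264 − 4·56 = 40]
  56 = 1·40 + 16   → row D = row B − 1·row C = (16, −1, 5)   [check: −1·264 + 5·56 = 16]
  40 = 2·16 + 8   → row E = row C − 2·row D = (8, 3, −14)   [check: 3·264 − 14·56 = 8]
  16 = 2·8 + 0   → remainder 0, stop. gcd = 8 (last nonzero row E).
So gcd(264, 56) = 8, with Bézout identity 3·264 − 14·56 = 8. Containment (⊇): the Bézout identity exhibits 8 as an element of (264, 56), giving (8) ⊆ (264, 56). Containment (⊆): since 8 | 264 and 8 | 56 (264 = 8·33, 56 = 8·7), every Z-linear combination of 264 and 56 is divisible by 8, so (264, 56) ⊆ (8). Therefore (264, 56) = (8), d = 8.

Final answer: (264, 56) = (8); d = 8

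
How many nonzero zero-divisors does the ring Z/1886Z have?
Z/1886Z has 1005 nonzero zero-divisors

In Z/1886Z each nonzero element is either a unit (gcd with 1886 is 1) or a zero-divisor (gcd > 1). The number of units is φ(1886): factorise 1886 = 2 · 23 · 41, so φ(1886) = (2 − 1) · (23 − 1) · (41 − 1) = 1 · 22 · 40 = 880. The nonzero elements number 1886 − 1 = 1885. Hence the nonzero zero-divisors number 1885 − 880 = 1005.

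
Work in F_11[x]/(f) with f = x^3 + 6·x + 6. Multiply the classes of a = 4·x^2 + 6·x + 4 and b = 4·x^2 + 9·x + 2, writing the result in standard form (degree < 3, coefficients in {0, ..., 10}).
Multiply as integer polynomials: a · b = 16·x^4 + 60·x^3 + 78·x^2 + 48·x + 8. Reducing coefficients mod 11: a · b ≡ 5·x^4 + 5·x^3 + x^2 + 4·x + 8. Now divide by f(x) = x^3 + 6·x + 6 in F_11[x], eliminating the leading term at each step:
  leading term 5·x^4: subtract (5·x)·f(x) = 5·x^4 + 8·x^2 + 8·x, leaving 5·x^3 + 4·x^2 + 7·x + 8 (coefficients mod 11)
  leading term 5·x^3: subtract (5)·f(x) = 5·x^3 + 8·x + 8, leaving 4·x^2 + 10·x (coefficients mod 11)
The degree is now < 3, so this is the remainder. Hence a · b ≡ 4·x^2 + 10·x in F_11[x]/(f).

Final answer: a · b ≡ 4·x^2 + 10·x (mod f(x))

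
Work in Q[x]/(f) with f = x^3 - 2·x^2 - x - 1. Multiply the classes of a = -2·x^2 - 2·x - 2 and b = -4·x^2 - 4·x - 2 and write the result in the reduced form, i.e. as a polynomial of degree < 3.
a · b ≡ 92·x^2 + 52·x + 36 (mod f(x))

First multiply in Q[x] without reducing: a · b = 8·x^4 + 16·x^3 + 20·x^2 + 12·x + 4. Now divide by f(x) = x^3 - 2·x^2 - x - 1, eliminating the leading term at each step:
  leading term 8·x^4: subtract (8·x)·f(x) = 8·x^4 - 16·x^3 - 8·x^2 - 8·x, leaving 32·x^3 + 28·x^2 + 20·x + 4
  leading term 32·x^3: subtract (32)·f(x) = 32·x^3 - 64·x^2 - 32·x - 32, leaving 92·x^2 + 52·x + 36
The degree is now < 3, so this is the remainder. Hence a · b ≡ 92·x^2 + 52·x + 36 in Q[x]/(f).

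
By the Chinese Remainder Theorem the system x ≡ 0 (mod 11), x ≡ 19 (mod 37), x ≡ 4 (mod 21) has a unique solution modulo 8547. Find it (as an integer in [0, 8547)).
x ≡ 4015 (mod 8547); the representative in [0, 8547) is 4015

The moduli 11, 37, 21 are pairwise coprime, so by the CRT there is a unique solution mod 11·37·21 = 8547.
Solve by successive substitution. Start with x ≡ 0 (mod 11).
  Combine with x ≡ 19 (mod 37): write x = 11·t and require 11·t ≡ 19 (mod 37). Since 11^(−1) ≡ 27 (mod 37), t ≡ 27·19 ≡ 32 (mod 37). So x ≡ 11·32 = 352 (mod 407).
  Combine with x ≡ 4 (mod 21): write x = 352 + 407·t and require 352 + 407·t ≡ 4 (mod 21), i.e. 407·t ≡ 4 − 352 ≡ 9 (mod 21). Since 407^(−1) ≡ 8 (mod 21) (407 ≡ 8 (mod 21)), t ≡ 8·9 ≡ 9 (mod 21). So x ≡ 352 + 407·9 = 4015 (mod 8547).
Unique solution in [0, 8547): x = 4015.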